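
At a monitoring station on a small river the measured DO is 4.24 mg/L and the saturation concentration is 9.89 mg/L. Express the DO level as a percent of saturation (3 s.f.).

42.9 % saturation

% saturation = C/C_s × 100 = 4.24/9.89 × 100 = 42.9 %.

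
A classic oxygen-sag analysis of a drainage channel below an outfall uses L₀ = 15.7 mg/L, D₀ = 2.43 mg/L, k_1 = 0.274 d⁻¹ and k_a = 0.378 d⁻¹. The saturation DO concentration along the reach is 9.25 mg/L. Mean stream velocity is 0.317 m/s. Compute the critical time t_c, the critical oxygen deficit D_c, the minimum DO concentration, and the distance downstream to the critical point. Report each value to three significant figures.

t_c = [1/(k_a−k_1)] ln[(k_a/k_1)(1 − D₀(k_a−k_1)/(k_1 L₀))]
= [1/(0.378−0.274)] ln[(0.378/0.274)(1 − 2.43×0.1040/(0.274×15.7))]
= (1/0.1040) ln[1.380 × 0.9413] = 9.615 × ln(1.299) = 9.615 × 0.2612 = 2.512 d.
D_c = (k_1/k_a) L₀ e^(−k_1 t_c) = (0.274/0.378) × 15.7 × e^(−0.274×2.512) = 0.7249 × 15.7 × 0.5025 = 5.718 mg/L.
Minimum DO = C_s − D_c = 9.25 − 5.718 = 3.532 mg/L.
x_c = v t_c = 0.317 m/s × 2.512 d × 86400 s/d = 68790 m ≈ 68.8 km.

t_c ≈ 2.51 d; D_c ≈ 5.72 mg/L; min DO ≈ 3.53 mg/L; x_c ≈ 68.8 km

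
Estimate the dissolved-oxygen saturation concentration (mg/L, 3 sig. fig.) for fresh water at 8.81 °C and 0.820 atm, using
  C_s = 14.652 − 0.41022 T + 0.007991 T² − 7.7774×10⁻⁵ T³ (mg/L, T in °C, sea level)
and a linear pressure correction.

C_s ≈ 9.52 mg/L

At sea level: C_s = 14.652 − 0.41022×8.81 + 0.007991×8.81² − 7.7774×10⁻⁵×8.81³ = 11.61 mg/L.
Pressure correction: C_s' = 11.61 × 0.820 = 9.516 mg/L.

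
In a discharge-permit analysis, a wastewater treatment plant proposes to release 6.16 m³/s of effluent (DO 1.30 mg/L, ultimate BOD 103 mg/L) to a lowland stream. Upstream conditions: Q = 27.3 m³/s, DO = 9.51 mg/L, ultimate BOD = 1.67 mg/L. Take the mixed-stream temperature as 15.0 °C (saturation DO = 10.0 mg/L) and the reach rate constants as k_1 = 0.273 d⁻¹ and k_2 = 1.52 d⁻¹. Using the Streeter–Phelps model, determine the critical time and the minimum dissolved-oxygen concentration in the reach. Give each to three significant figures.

Mixed DO = (27.3×9.51 + 6.16×1.30)/(27.3+6.16) = 267.6/33.46 = 7.999 mg/L.
Mixed L₀ = (27.3×1.67 + 6.16×103)/(33.46) = 680.1/33.46 = 20.32 mg/L.
Initial deficit D₀ = C_s − DO₀ = 10.0 − 7.999 = 2.001 mg/L.
t_c = (1/1.247) ln[(1.52/0.273)(1 − 2.001×1.247/(0.273×20.32))] = 0.8019 × ln(3.063) = 0.8978 d.
D_c = (0.273/1.52) × 20.32 × e^(−0.273×0.8978) = 0.1796 × 20.32 × 0.7826 = 2.857 mg/L.
Minimum DO = 10.0 − 2.857 = 7.143 mg/L.

t_c ≈ 0.898 d; minimum DO ≈ 7.14 mg/L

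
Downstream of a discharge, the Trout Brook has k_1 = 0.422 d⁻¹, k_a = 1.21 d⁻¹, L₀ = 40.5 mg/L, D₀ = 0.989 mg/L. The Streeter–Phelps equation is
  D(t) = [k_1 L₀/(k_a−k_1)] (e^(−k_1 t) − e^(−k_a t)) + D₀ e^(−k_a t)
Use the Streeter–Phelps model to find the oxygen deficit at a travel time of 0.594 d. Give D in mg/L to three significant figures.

k_1 L₀/(k_a−k_1) = 0.422×40.5/(1.21−0.422) = 17.09/0.7880 = 21.69 mg/L.
e^(−k_1 t) = e^(−0.422×0.5940) = 0.7783; e^(−k_a t) = e^(−1.21×0.5940) = 0.4874.
D = 21.69 × (0.7783 − 0.4874) + 0.989 × 0.4874 = 6.310 + 0.4820 = 6.792 mg/L.

D ≈ 6.79 mg/L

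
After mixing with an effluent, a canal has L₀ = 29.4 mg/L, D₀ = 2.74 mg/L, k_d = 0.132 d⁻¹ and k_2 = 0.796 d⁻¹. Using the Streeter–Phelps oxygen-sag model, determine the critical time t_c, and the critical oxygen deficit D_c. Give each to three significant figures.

t_c ≈ 1.75 d; D_c ≈ 3.87 mg/L

With k_2/k_d = 6.030 and 1 − D₀(k_2−k_d)/(k_d L₀) = 0.5312,
t_c = ln(6.030 × 0.5312) / (0.796 − 0.132) = ln(3.203) / 0.6640 = 1.164/0.6640 = 1.753 d.
L(t_c) = L₀ e^(−k_d t_c) = 29.4 × 0.7934 = 23.33 mg/L, and at the critical point k_2 D_c = k_d L, so D_c = (0.132/0.796) × 23.33 = 3.868 mg/L.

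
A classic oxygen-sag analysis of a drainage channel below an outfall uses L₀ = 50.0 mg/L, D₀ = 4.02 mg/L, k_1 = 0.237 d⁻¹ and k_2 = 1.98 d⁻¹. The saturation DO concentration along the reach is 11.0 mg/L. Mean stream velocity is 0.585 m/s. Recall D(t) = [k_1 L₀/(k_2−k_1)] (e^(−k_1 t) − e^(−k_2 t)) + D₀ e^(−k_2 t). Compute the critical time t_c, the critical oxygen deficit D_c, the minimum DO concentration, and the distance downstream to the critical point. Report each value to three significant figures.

With k_2/k_1 = 8.354 and 1 − D₀(k_2−k_1)/(k_1 L₀) = 0.4087,
t_c = ln(8.354 × 0.4087) / (1.98 − 0.237) = ln(3.414) / 1.743 = 1.228/1.743 = 0.7045 d.
L(t_c) = L₀ e^(−k_1 t_c) = 50.0 × 0.8462 = 42.31 mg/L, and at the critical point k_2 D_c = k_1 L, so D_c = (0.237/1.98) × 42.31 = 5.064 mg/L.
Minimum DO = C_s − D_c = 11.0 − 5.064 = 5.936 mg/L.
x_c = v t_c = 0.585 m/s × 0.7045 d × 86400 s/d = 35610 m ≈ 35.6 km.

t_c ≈ 0.705 d; D_c ≈ 5.06 mg/L; min DO ≈ 5.94 mg/L; x_c ≈ 35.6 km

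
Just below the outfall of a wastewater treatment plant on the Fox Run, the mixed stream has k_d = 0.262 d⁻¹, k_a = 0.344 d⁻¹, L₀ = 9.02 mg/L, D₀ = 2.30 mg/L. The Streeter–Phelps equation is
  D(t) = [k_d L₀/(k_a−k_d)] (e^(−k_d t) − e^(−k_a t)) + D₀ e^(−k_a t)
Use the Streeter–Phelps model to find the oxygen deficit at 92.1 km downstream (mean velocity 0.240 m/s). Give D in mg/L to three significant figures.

Travel time t = x/v = 92.1 km / (0.240 m/s) = 92100 m / 0.240 m/s = 383800 s = 4.442 d.
k_d L₀/(k_a−k_d) = 0.262×9.02/(0.344−0.262) = 2.363/0.08200 = 28.82 mg/L.
e^(−k_d t) = e^(−0.262×4.442) = 0.3123; e^(−k_a t) = e^(−0.344×4.442) = 0.2170.
D = 28.82 × (0.3123 − 0.2170) + 2.30 × 0.2170 = 2.748 + 0.4991 = 3.247 mg/L.

D ≈ 3.25 mg/L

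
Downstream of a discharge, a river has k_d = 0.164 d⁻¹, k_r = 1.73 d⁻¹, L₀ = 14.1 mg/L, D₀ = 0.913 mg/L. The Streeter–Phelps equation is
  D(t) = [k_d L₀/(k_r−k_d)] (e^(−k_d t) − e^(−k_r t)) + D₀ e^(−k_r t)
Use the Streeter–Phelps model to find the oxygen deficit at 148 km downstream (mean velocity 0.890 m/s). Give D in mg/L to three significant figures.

Travel time t = x/v = 148 km / (0.890 m/s) = 148000 m / 0.890 m/s = 166300 s = 1.925 d.
k_d L₀/(k_r−k_d) = 0.164×14.1/(1.73−0.164) = 2.312/1.566 = 1.477 mg/L.
e^(−k_d t) = e^(−0.164×1.925) = 0.7293; e^(−k_r t) = e^(−1.73×1.925) = 0.03580.
D = 1.477 × (0.7293 − 0.03580) + 0.913 × 0.03580 = 1.024 + 0.03269 = 1.057 mg/L.

D ≈ 1.06 mg/L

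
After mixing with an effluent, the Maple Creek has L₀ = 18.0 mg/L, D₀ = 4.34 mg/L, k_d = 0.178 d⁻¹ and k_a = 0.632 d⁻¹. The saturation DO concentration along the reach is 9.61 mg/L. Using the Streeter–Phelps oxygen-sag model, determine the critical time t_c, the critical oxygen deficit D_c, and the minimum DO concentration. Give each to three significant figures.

t_c ≈ 0.689 d; D_c ≈ 4.48 mg/L; min DO ≈ 5.13 mg/L

With k_a/k_d = 3.551 and 1 − D₀(k_a−k_d)/(k_d L₀) = 0.3850,
t_c = ln(3.551 × 0.3850) / (0.632 − 0.178) = ln(1.367) / 0.4540 = 0.3127/0.4540 = 0.6887 d.
D_c = (k_d/k_a) L₀ e^(−k_d t_c) = (0.178/0.632) × 18.0 × e^(−0.178×0.6887) = 0.2816 × 18.0 × 0.8846 = 4.485 mg/L.
Minimum DO = C_s − D_c = 9.61 − 4.485 = 5.125 mg/L.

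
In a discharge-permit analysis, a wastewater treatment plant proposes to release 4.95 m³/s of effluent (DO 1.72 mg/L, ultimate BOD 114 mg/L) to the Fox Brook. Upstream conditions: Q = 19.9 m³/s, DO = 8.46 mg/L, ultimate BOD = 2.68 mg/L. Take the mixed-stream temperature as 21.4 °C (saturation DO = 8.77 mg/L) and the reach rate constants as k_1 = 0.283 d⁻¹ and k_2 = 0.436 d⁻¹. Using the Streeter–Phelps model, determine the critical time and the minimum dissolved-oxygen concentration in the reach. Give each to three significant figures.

Mixed DO = (19.9×8.46 + 4.95×1.72)/(19.9+4.95) = 176.9/24.85 = 7.117 mg/L.
Mixed L₀ = (19.9×2.68 + 4.95×114)/(24.85) = 617.6/24.85 = 24.85 mg/L.
Initial deficit D₀ = C_s − DO₀ = 8.77 − 7.117 = 1.653 mg/L.
t_c = (1/0.1530) ln[(0.436/0.283)(1 − 1.653×0.1530/(0.283×24.85))] = 6.536 × ln(1.485) = 2.586 d.
D_c = (0.283/0.436) × 24.85 × e^(−0.283×2.586) = 0.6491 × 24.85 × 0.4811 = 7.761 mg/L.
Minimum DO = 8.77 − 7.761 = 1.009 mg/L.

t_c ≈ 2.59 d; minimum DO ≈ 1.01 mg/L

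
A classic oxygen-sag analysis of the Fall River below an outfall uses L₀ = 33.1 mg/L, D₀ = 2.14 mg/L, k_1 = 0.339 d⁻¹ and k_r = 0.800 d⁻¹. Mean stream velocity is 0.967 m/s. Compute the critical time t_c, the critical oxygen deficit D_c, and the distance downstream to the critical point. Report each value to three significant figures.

t_c = [1/(k_r−k_1)] ln[(k_r/k_1)(1 − D₀(k_r−k_1)/(k_1 L₀))]
= [1/(0.800−0.339)] ln[(0.800/0.339)(1 − 2.14×0.4610/(0.339×33.1))]
= (1/0.4610) ln[2.360 × 0.9121] = 2.169 × ln(2.152) = 2.169 × 0.7666 = 1.663 d.
D_c = (k_1/k_r) L₀ e^(−k_1 t_c) = (0.339/0.800) × 33.1 × e^(−0.339×1.663) = 0.4238 × 33.1 × 0.5691 = 7.982 mg/L.
x_c = v t_c = 0.967 m/s × 1.663 d × 86400 s/d = 138900 m ≈ 139 km.

t_c ≈ 1.66 d; D_c ≈ 7.98 mg/L; x_c ≈ 139 km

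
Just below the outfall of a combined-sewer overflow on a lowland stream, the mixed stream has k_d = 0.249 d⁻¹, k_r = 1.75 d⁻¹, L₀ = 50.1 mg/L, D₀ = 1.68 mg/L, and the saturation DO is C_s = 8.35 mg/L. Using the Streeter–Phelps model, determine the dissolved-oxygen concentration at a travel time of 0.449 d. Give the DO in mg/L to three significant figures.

k_d L₀/(k_r−k_d) = 0.249×50.1/(1.75−0.249) = 12.47/1.501 = 8.311 mg/L.
e^(−k_d t) = e^(−0.249×0.4490) = 0.8942; e^(−k_r t) = e^(−1.75×0.4490) = 0.4558.
D = 8.311 × (0.8942 − 0.4558) + 1.68 × 0.4558 = 3.644 + 0.7657 = 4.410 mg/L.
DO = C_s − D = 8.35 − 4.410 = 3.940 mg/L.

DO ≈ 3.94 mg/L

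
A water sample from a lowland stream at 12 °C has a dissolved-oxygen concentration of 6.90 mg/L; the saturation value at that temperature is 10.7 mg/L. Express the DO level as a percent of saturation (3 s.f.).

% saturation = C/C_s × 100 = 6.90/10.7 × 100 = 64.5 %.

64.5 % saturation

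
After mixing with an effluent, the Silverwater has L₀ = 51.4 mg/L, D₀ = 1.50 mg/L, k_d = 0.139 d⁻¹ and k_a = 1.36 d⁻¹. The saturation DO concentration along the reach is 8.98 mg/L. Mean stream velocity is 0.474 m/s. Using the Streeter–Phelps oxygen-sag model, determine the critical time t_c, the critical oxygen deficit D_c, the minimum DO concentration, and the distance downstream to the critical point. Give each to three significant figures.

With k_a/k_d = 9.784 and 1 − D₀(k_a−k_d)/(k_d L₀) = 0.7437,
t_c = ln(9.784 × 0.7437) / (1.36 − 0.139) = ln(7.276) / 1.221 = 1.985/1.221 = 1.625 d.
L(t_c) = L₀ e^(−k_d t_c) = 51.4 × 0.7978 = 41.01 mg/L, and at the critical point k_a D_c = k_d L, so D_c = (0.139/1.36) × 41.01 = 4.191 mg/L.
Minimum DO = C_s − D_c = 8.98 − 4.191 = 4.789 mg/L.
x_c = v t_c = 0.474 m/s × 1.625 d × 86400 s/d = 66570 m ≈ 66.6 km.

t_c ≈ 1.63 d; D_c ≈ 4.19 mg/L; min DO ≈ 4.79 mg/L; x_c ≈ 66.6 km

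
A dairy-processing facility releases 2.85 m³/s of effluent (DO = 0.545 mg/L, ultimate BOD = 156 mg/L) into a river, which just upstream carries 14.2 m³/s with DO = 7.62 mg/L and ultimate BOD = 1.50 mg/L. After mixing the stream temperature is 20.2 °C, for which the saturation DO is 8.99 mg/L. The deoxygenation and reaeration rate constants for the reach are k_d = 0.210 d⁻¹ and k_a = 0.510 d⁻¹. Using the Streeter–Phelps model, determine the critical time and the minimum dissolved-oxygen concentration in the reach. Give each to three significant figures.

t_c ≈ 2.48 d; minimum DO ≈ 2.31 mg/L

Mixed DO = (14.2×7.62 + 2.85×0.545)/(14.2+2.85) = 109.8/17.05 = 6.437 mg/L.
Mixed L₀ = (14.2×1.50 + 2.85×156)/(17.05) = 465.9/17.05 = 27.33 mg/L.
Initial deficit D₀ = C_s − DO₀ = 8.99 − 6.437 = 2.553 mg/L.
t_c = (1/0.3000) ln[(0.510/0.210)(1 − 2.553×0.3000/(0.210×27.33))] = 3.333 × ln(2.104) = 2.480 d.
D_c = (0.210/0.510) × 27.33 × e^(−0.210×2.480) = 0.4118 × 27.33 × 0.5940 = 6.684 mg/L.
Minimum DO = 8.99 − 6.684 = 2.306 mg/L.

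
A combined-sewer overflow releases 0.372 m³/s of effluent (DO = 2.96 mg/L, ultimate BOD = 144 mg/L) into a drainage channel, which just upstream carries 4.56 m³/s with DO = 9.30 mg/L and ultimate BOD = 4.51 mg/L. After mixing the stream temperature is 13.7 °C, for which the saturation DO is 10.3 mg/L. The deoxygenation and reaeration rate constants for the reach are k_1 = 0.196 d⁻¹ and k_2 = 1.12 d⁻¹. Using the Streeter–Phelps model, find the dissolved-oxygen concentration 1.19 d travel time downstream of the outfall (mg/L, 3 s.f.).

Mixed DO = (4.56×9.30 + 0.372×2.96)/(4.56+0.372) = 43.51/4.932 = 8.822 mg/L.
Mixed L₀ = (4.56×4.51 + 0.372×144)/(4.932) = 74.13/4.932 = 15.03 mg/L.
Initial deficit D₀ = C_s − DO₀ = 10.3 − 8.822 = 1.478 mg/L.
D(1.19) = [0.196×15.03/(1.12−0.196)](e^(−0.196×1.19) − e^(−1.12×1.19)) + 1.478 e^(−1.12×1.19)
= 3.188 × (0.7920 − 0.2637) + 1.478 × 0.2637 = 2.074 mg/L.
DO = 10.3 − 2.074 = 8.226 mg/L.

DO ≈ 8.23 mg/L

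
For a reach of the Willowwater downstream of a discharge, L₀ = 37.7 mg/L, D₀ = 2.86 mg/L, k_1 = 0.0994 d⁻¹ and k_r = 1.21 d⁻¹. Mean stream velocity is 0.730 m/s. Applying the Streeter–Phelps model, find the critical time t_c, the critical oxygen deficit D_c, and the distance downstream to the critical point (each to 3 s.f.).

With k_r/k_1 = 12.17 and 1 − D₀(k_r−k_1)/(k_1 L₀) = 0.1524,
t_c = ln(12.17 × 0.1524) / (1.21 − 0.0994) = ln(1.855) / 1.111 = 0.6179/1.111 = 0.5564 d.
L(t_c) = L₀ e^(−k_1 t_c) = 37.7 × 0.9462 = 35.67 mg/L, and at the critical point k_r D_c = k_1 L, so D_c = (0.0994/1.21) × 35.67 = 2.930 mg/L.
x_c = v t_c = 0.730 m/s × 0.5564 d × 86400 s/d = 35090 m ≈ 35.1 km.

t_c ≈ 0.556 d; D_c ≈ 2.93 mg/L; x_c ≈ 35.1 km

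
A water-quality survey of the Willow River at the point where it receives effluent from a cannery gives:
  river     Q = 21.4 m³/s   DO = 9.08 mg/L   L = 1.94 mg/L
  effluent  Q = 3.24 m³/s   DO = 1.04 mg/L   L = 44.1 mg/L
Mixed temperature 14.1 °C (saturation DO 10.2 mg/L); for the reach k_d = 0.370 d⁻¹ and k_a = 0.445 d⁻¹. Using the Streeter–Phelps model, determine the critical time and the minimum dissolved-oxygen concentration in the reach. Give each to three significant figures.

t_c ≈ 1.65 d; minimum DO ≈ 6.82 mg/L

Mixed DO = (21.4×9.08 + 3.24×1.04)/(21.4+3.24) = 197.7/24.64 = 8.023 mg/L.
Mixed L₀ = (21.4×1.94 + 3.24×44.1)/(24.64) = 184.4/24.64 = 7.484 mg/L.
Initial deficit D₀ = C_s − DO₀ = 10.2 − 8.023 = 2.177 mg/L.
t_c = (1/0.07500) ln[(0.445/0.370)(1 − 2.177×0.07500/(0.370×7.484))] = 13.33 × ln(1.132) = 1.651 d.
D_c = (0.370/0.445) × 7.484 × e^(−0.370×1.651) = 0.8315 × 7.484 × 0.5430 = 3.379 mg/L.
Minimum DO = 10.2 − 3.379 = 6.821 mg/L.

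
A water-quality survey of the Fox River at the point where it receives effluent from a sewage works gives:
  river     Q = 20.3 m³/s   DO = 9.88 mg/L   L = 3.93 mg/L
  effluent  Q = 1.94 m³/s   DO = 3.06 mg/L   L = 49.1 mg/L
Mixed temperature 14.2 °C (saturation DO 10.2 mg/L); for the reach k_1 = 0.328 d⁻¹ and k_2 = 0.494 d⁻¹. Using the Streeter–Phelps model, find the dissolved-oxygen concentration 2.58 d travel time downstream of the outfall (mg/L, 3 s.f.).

Mixed DO = (20.3×9.88 + 1.94×3.06)/(20.3+1.94) = 206.5/22.24 = 9.285 mg/L.
Mixed L₀ = (20.3×3.93 + 1.94×49.1)/(22.24) = 175.0/22.24 = 7.870 mg/L.
Initial deficit D₀ = C_s − DO₀ = 10.2 − 9.285 = 0.9149 mg/L.
D(2.58) = [0.328×7.870/(0.494−0.328)](e^(−0.328×2.58) − e^(−0.494×2.58)) + 0.9149 e^(−0.494×2.58)
= 15.55 × (0.4290 − 0.2796) + 0.9149 × 0.2796 = 2.580 mg/L.
DO = 10.2 − 2.580 = 7.620 mg/L.

DO ≈ 7.62 mg/L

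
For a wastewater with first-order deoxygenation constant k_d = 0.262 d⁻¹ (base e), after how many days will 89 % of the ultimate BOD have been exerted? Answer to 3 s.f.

y/L₀ = 1 − e^(−k_d t) = 0.89 ⇒ e^(−k_d t) = 0.110
t = −ln(0.110) / 0.262 = 2.207 / 0.262 = 8.425 d.

t ≈ 8.42 d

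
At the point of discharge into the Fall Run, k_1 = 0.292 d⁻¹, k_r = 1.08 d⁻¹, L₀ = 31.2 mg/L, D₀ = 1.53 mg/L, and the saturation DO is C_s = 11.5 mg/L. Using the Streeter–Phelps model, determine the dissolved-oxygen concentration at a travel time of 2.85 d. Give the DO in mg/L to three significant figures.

k_1 L₀/(k_r−k_1) = 0.292×31.2/(1.08−0.292) = 9.110/0.7880 = 11.56 mg/L.
e^(−k_1 t) = e^(−0.292×2.850) = 0.4351; e^(−k_r t) = e^(−1.08×2.850) = 0.04605.
D = 11.56 × (0.4351 − 0.04605) + 1.53 × 0.04605 = 4.498 + 0.07046 = 4.568 mg/L.
DO = C_s − D = 11.5 − 4.568 = 6.932 mg/L.

DO ≈ 6.93 mg/L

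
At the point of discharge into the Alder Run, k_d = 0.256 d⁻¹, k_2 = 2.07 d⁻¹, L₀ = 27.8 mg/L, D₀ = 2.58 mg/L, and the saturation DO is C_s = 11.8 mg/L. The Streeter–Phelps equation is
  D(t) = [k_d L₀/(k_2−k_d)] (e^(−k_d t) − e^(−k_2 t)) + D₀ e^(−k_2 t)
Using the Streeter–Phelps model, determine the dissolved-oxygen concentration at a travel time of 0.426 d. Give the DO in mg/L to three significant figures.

DO ≈ 8.84 mg/L

k_d L₀/(k_2−k_d) = 0.256×27.8/(2.07−0.256) = 7.117/1.814 = 3.923 mg/L.
e^(−k_d t) = e^(−0.256×0.4260) = 0.8967; e^(−k_2 t) = e^(−2.07×0.4260) = 0.4140.
D = 3.923 × (0.8967 − 0.4140) + 2.58 × 0.4140 = 1.894 + 1.068 = 2.962 mg/L.
DO = C_s − D = 11.8 − 2.962 = 8.838 mg/L.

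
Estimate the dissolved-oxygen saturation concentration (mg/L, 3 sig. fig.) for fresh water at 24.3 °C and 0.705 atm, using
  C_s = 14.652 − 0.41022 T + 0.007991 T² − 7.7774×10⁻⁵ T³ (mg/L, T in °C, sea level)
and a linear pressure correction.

C_s ≈ 5.84 mg/L

At sea level: C_s = 14.652 − 0.41022×24.3 + 0.007991×24.3² − 7.7774×10⁻⁵×24.3³ = 8.286 mg/L.
Pressure correction: C_s' = 8.286 × 0.705 = 5.842 mg/L.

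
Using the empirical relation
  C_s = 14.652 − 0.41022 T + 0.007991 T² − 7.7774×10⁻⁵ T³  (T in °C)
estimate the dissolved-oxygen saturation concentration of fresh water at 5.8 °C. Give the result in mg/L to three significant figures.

C_s ≈ 12.5 mg/L

C_s = 14.652 − 0.41022×5.8 + 0.007991×5.8² − 7.7774×10⁻⁵×5.8³ = 12.53 mg/L.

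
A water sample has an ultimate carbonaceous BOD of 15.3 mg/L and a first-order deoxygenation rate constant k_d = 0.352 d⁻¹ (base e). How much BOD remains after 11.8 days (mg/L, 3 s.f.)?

L ≈ 0.240 mg/L

L_t = L₀ e^(−k_d t) = 15.3 × e^(−0.352×11.8) = 15.3 × 0.01571 = 0.2403 mg/L.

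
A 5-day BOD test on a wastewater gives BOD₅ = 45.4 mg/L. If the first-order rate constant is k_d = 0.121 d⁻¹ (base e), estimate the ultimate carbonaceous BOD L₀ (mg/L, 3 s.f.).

BOD₅ = L₀(1 − e^(−5k_d)) ⇒ L₀ = BOD₅ / (1 − e^(−5×0.121))
= 45.4 / (1 − 0.5461) = 45.4 / 0.4539 = 100.0 mg/L.

L₀ ≈ 100 mg/L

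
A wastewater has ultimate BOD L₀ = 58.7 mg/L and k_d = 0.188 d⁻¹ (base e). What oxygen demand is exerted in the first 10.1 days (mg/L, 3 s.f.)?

y_t = L₀(1 − e^(−k_d t)) = 58.7 × (1 − e^(−0.188×10.1))
= 58.7 × (1 − 0.1497) = 58.7 × 0.8503 = 49.91 mg/L.

y ≈ 49.9 mg/L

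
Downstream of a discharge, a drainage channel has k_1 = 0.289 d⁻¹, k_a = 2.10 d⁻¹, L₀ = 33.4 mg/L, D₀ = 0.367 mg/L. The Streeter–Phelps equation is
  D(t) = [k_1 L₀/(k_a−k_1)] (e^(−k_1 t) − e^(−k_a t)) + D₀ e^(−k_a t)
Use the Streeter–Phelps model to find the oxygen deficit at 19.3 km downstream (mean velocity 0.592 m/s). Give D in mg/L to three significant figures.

Travel time t = x/v = 19.3 km / (0.592 m/s) = 19300 m / 0.592 m/s = 32600 s = 0.3773 d.
k_1 L₀/(k_a−k_1) = 0.289×33.4/(2.10−0.289) = 9.653/1.811 = 5.330 mg/L.
e^(−k_1 t) = e^(−0.289×0.3773) = 0.8967; e^(−k_a t) = e^(−2.10×0.3773) = 0.4528.
D = 5.330 × (0.8967 − 0.4528) + 0.367 × 0.4528 = 2.366 + 0.1662 = 2.532 mg/L.

D ≈ 2.53 mg/L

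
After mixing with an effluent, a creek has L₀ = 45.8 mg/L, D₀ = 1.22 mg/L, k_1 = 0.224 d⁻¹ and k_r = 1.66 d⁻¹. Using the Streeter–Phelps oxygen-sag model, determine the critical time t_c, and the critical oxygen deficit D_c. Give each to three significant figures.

t_c ≈ 1.26 d; D_c ≈ 4.66 mg/L

t_c = [1/(k_r−k_1)] ln[(k_r/k_1)(1 − D₀(k_r−k_1)/(k_1 L₀))]
= [1/(1.66−0.224)] ln[(1.66/0.224)(1 − 1.22×1.436/(0.224×45.8))]
= (1/1.436) ln[7.411 × 0.8292] = 0.6964 × ln(6.145) = 0.6964 × 1.816 = 1.264 d.
L(t_c) = L₀ e^(−k_1 t_c) = 45.8 × 0.7534 = 34.50 mg/L, and at the critical point k_r D_c = k_1 L, so D_c = (0.224/1.66) × 34.50 = 4.656 mg/L.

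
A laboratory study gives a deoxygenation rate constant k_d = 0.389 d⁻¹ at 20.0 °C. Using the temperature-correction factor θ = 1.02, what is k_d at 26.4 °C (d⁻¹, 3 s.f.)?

k_d ≈ 0.442 d⁻¹

k_d(T₂) = k_d(T₁) · θ^(T₂−T₁) = 0.389 × 1.02^(26.4−20.0)
= 0.389 × 1.02^6.40 = 0.389 × 1.135 = 0.4416 d⁻¹.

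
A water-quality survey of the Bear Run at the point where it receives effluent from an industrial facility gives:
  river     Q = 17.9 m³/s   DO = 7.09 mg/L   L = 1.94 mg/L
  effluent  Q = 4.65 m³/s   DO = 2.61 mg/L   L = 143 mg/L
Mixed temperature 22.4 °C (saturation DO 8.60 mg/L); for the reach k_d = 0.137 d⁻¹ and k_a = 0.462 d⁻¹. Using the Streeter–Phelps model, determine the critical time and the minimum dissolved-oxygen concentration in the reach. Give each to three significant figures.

t_c ≈ 3.11 d; minimum DO ≈ 2.59 mg/L

Mixed DO = (17.9×7.09 + 4.65×2.61)/(17.9+4.65) = 139.0/22.55 = 6.166 mg/L.
Mixed L₀ = (17.9×1.94 + 4.65×143)/(22.55) = 699.7/22.55 = 31.03 mg/L.
Initial deficit D₀ = C_s − DO₀ = 8.60 − 6.166 = 2.434 mg/L.
t_c = (1/0.3250) ln[(0.462/0.137)(1 − 2.434×0.3250/(0.137×31.03))] = 3.077 × ln(2.745) = 3.107 d.
D_c = (0.137/0.462) × 31.03 × e^(−0.137×3.107) = 0.2965 × 31.03 × 0.6534 = 6.012 mg/L.
Minimum DO = 8.60 − 6.012 = 2.588 mg/L.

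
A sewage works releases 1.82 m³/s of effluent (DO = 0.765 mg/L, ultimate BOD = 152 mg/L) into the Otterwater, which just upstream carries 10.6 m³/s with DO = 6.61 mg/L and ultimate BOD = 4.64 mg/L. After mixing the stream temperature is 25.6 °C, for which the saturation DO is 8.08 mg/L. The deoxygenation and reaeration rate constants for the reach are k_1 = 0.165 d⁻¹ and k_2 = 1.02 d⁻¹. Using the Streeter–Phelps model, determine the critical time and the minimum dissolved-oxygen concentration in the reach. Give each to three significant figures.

Mixed DO = (10.6×6.61 + 1.82×0.765)/(10.6+1.82) = 71.46/12.42 = 5.753 mg/L.
Mixed L₀ = (10.6×4.64 + 1.82×152)/(12.42) = 325.8/12.42 = 26.23 mg/L.
Initial deficit D₀ = C_s − DO₀ = 8.08 − 5.753 = 2.327 mg/L.
t_c = (1/0.8550) ln[(1.02/0.165)(1 − 2.327×0.8550/(0.165×26.23))] = 1.170 × ln(3.341) = 1.411 d.
D_c = (0.165/1.02) × 26.23 × e^(−0.165×1.411) = 0.1618 × 26.23 × 0.7923 = 3.362 mg/L.
Minimum DO = 8.08 − 3.362 = 4.718 mg/L.

t_c ≈ 1.41 d; minimum DO ≈ 4.72 mg/L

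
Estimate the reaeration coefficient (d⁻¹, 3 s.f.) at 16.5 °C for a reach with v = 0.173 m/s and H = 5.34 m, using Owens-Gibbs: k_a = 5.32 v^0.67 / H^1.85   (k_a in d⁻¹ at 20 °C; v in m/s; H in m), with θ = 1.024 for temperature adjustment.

k_a ≈ 0.0681 d⁻¹

k_a(20) = 5.32 × 0.173^0.67 / 5.34^1.85 = 5.32 × 0.3087 / 22.18 = 0.07404 d⁻¹.
k_a(16.5) = 0.07404 × 1.024^(16.5−20) = 0.07404 × 0.9203 = 0.06814 d⁻¹.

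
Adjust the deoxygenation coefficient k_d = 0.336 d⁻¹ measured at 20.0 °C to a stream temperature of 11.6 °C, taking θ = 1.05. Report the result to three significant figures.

k_d(T₂) = k_d(T₁) · θ^(T₂−T₁) = 0.336 × 1.05^(11.6−20.0)
= 0.336 × 1.05^-8.40 = 0.336 × 0.6638 = 0.2230 d⁻¹.

k_d ≈ 0.223 d⁻¹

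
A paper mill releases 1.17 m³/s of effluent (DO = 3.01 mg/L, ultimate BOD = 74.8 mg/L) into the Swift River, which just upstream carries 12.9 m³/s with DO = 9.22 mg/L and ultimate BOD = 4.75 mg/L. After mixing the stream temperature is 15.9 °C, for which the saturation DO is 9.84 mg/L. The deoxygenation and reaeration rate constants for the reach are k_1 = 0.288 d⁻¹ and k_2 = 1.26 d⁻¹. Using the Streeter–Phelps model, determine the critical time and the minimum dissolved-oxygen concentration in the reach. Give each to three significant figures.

t_c ≈ 1.05 d; minimum DO ≈ 8.06 mg/L

Mixed DO = (12.9×9.22 + 1.17×3.01)/(12.9+1.17) = 122.5/14.07 = 8.704 mg/L.
Mixed L₀ = (12.9×4.75 + 1.17×74.8)/(14.07) = 148.8/14.07 = 10.58 mg/L.
Initial deficit D₀ = C_s − DO₀ = 9.84 − 8.704 = 1.136 mg/L.
t_c = (1/0.9720) ln[(1.26/0.288)(1 − 1.136×0.9720/(0.288×10.58))] = 1.029 × ln(2.788) = 1.055 d.
D_c = (0.288/1.26) × 10.58 × e^(−0.288×1.055) = 0.2286 × 10.58 × 0.7380 = 1.784 mg/L.
Minimum DO = 9.84 − 1.784 = 8.056 mg/L.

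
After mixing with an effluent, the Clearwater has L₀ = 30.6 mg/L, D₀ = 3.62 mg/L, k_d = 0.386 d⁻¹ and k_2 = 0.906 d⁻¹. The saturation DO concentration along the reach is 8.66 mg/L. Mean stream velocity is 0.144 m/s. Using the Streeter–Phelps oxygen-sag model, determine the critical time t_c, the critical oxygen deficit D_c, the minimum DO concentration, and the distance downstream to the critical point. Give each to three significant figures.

t_c = [1/(k_2−k_d)] ln[(k_2/k_d)(1 − D₀(k_2−k_d)/(k_d L₀))]
= [1/(0.906−0.386)] ln[(0.906/0.386)(1 − 3.62×0.5200/(0.386×30.6))]
= (1/0.5200) ln[2.347 × 0.8406] = 1.923 × ln(1.973) = 1.923 × 0.6796 = 1.307 d.
D_c = (k_d/k_2) L₀ e^(−k_d t_c) = (0.386/0.906) × 30.6 × e^(−0.386×1.307) = 0.4260 × 30.6 × 0.6038 = 7.872 mg/L.
Minimum DO = C_s − D_c = 8.66 − 7.872 = 0.7879 mg/L.
x_c = v t_c = 0.144 m/s × 1.307 d × 86400 s/d = 16260 m ≈ 16.3 km.

t_c ≈ 1.31 d; D_c ≈ 7.87 mg/L; min DO ≈ 0.788 mg/L; x_c ≈ 16.3 km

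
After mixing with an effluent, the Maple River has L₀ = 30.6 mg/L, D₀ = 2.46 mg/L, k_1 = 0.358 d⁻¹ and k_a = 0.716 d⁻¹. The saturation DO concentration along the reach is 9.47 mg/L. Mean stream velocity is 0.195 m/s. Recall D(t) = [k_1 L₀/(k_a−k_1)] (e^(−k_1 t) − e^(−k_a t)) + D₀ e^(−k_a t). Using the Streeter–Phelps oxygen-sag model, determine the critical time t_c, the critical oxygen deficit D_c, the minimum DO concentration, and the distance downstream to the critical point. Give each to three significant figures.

t_c ≈ 1.70 d; D_c ≈ 8.32 mg/L; min DO ≈ 1.15 mg/L; x_c ≈ 28.7 km

t_c = [1/(k_a−k_1)] ln[(k_a/k_1)(1 − D₀(k_a−k_1)/(k_1 L₀))]
= [1/(0.716−0.358)] ln[(0.716/0.358)(1 − 2.46×0.3580/(0.358×30.6))]
= (1/0.3580) ln[2.000 × 0.9196] = 2.793 × ln(1.839) = 2.793 × 0.6093 = 1.702 d.
D_c = (k_1/k_a) L₀ e^(−k_1 t_c) = (0.358/0.716) × 30.6 × e^(−0.358×1.702) = 0.5000 × 30.6 × 0.5437 = 8.319 mg/L.
Minimum DO = C_s − D_c = 9.47 − 8.319 = 1.151 mg/L.
x_c = v t_c = 0.195 m/s × 1.702 d × 86400 s/d = 28680 m ≈ 28.7 km.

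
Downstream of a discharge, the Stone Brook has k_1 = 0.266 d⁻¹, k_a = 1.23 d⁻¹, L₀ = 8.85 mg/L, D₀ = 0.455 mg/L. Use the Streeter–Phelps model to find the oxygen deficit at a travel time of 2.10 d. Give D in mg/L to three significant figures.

k_1 L₀/(k_a−k_1) = 0.266×8.85/(1.23−0.266) = 2.354/0.9640 = 2.442 mg/L.
e^(−k_1 t) = e^(−0.266×2.100) = 0.5720; e^(−k_a t) = e^(−1.23×2.100) = 0.07555.
D = 2.442 × (0.5720 − 0.07555) + 0.455 × 0.07555 = 1.212 + 0.03437 = 1.247 mg/L.

D ≈ 1.25 mg/L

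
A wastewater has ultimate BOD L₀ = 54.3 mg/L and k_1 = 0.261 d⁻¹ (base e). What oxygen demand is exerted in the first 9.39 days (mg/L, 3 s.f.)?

y_t = L₀(1 − e^(−k_1 t)) = 54.3 × (1 − e^(−0.261×9.39))
= 54.3 × (1 − 0.08623) = 54.3 × 0.9138 = 49.62 mg/L.

y ≈ 49.6 mg/L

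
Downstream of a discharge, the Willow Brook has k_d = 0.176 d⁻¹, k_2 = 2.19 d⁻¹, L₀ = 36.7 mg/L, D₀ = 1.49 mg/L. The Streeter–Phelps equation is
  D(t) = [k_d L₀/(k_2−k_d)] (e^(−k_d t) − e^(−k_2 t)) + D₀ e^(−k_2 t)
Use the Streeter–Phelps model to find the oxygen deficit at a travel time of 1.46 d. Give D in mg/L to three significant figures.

D ≈ 2.41 mg/L

k_d L₀/(k_2−k_d) = 0.176×36.7/(2.19−0.176) = 6.459/2.014 = 3.207 mg/L.
e^(−k_d t) = e^(−0.176×1.460) = 0.7734; e^(−k_2 t) = e^(−2.19×1.460) = 0.04087.
D = 3.207 × (0.7734 − 0.04087) + 1.49 × 0.04087 = 2.349 + 0.06089 = 2.410 mg/L.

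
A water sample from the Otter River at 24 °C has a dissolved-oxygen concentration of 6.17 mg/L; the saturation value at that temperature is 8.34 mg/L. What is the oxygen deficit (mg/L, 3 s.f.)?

D ≈ 2.17 mg/L

D = C_s − C = 8.34 − 6.17 = 2.17 mg/L.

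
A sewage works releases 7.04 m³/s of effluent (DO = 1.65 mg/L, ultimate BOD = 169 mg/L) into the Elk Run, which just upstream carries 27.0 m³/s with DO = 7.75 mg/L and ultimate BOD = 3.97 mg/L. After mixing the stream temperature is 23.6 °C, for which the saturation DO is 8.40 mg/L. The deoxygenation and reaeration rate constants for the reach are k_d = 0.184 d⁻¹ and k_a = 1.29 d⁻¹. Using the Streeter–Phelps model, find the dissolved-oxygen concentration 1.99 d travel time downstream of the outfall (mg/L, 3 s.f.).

Mixed DO = (27.0×7.75 + 7.04×1.65)/(27.0+7.04) = 220.9/34.04 = 6.488 mg/L.
Mixed L₀ = (27.0×3.97 + 7.04×169)/(34.04) = 1297/34.04 = 38.10 mg/L.
Initial deficit D₀ = C_s − DO₀ = 8.40 − 6.488 = 1.912 mg/L.
D(1.99) = [0.184×38.10/(1.29−0.184)](e^(−0.184×1.99) − e^(−1.29×1.99)) + 1.912 e^(−1.29×1.99)
= 6.339 × (0.6934 − 0.07676) + 1.912 × 0.07676 = 4.055 mg/L.
DO = 8.40 − 4.055 = 4.345 mg/L.

DO ≈ 4.34 mg/L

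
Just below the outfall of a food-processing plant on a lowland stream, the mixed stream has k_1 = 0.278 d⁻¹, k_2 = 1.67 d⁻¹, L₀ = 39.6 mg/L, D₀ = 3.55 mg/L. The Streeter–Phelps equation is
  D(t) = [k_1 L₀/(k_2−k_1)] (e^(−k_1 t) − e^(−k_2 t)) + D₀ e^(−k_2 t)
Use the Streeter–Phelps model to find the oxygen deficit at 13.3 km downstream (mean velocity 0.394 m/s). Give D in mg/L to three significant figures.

Travel time t = x/v = 13.3 km / (0.394 m/s) = 13300 m / 0.394 m/s = 33760 s = 0.3907 d.
k_1 L₀/(k_2−k_1) = 0.278×39.6/(1.67−0.278) = 11.01/1.392 = 7.909 mg/L.
e^(−k_1 t) = e^(−0.278×0.3907) = 0.8971; e^(−k_2 t) = e^(−1.67×0.3907) = 0.5208.
D = 7.909 × (0.8971 − 0.5208) + 3.55 × 0.5208 = 2.976 + 1.849 = 4.825 mg/L.

D ≈ 4.82 mg/L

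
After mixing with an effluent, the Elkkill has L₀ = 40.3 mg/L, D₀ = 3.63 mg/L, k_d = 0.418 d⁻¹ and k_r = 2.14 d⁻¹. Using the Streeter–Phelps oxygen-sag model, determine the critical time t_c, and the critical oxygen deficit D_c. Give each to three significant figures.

t_c ≈ 0.679 d; D_c ≈ 5.93 mg/L

With k_r/k_d = 5.120 and 1 − D₀(k_r−k_d)/(k_d L₀) = 0.6289,
t_c = ln(5.120 × 0.6289) / (2.14 − 0.418) = ln(3.220) / 1.722 = 1.169/1.722 = 0.6791 d.
L(t_c) = L₀ e^(−k_d t_c) = 40.3 × 0.7529 = 30.34 mg/L, and at the critical point k_r D_c = k_d L, so D_c = (0.418/2.14) × 30.34 = 5.926 mg/L.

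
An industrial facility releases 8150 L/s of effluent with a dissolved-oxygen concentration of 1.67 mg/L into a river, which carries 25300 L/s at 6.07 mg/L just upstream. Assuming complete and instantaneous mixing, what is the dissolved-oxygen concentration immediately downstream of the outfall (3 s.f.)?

5.00 mg/L

Flow-weighted mixing: C = (Q_r C_r + Q_w C_w)/(Q_r + Q_w)
= (25300×6.07 + 8150×1.67)/(25300 + 8150) = 167200/33450 = 4.998 mg/L.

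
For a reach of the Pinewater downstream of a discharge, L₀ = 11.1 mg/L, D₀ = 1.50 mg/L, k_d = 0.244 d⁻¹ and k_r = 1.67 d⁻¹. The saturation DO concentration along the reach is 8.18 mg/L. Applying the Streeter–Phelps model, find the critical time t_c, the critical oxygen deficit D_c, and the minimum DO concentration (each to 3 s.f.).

t_c = [1/(k_r−k_d)] ln[(k_r/k_d)(1 − D₀(k_r−k_d)/(k_d L₀))]
= [1/(1.67−0.244)] ln[(1.67/0.244)(1 − 1.50×1.426/(0.244×11.1))]
= (1/1.426) ln[6.844 × 0.2102] = 0.7013 × ln(1.439) = 0.7013 × 0.3639 = 0.2552 d.
D_c = (k_d/k_r) L₀ e^(−k_d t_c) = (0.244/1.67) × 11.1 × e^(−0.244×0.2552) = 0.1461 × 11.1 × 0.9396 = 1.524 mg/L.
Minimum DO = C_s − D_c = 8.18 − 1.524 = 6.656 mg/L.

t_c ≈ 0.255 d; D_c ≈ 1.52 mg/L; min DO ≈ 6.66 mg/L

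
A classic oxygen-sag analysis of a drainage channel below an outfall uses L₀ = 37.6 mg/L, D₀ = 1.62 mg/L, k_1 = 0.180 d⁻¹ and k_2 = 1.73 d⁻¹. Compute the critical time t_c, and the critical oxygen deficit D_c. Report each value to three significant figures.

With k_2/k_1 = 9.611 and 1 − D₀(k_2−k_1)/(k_1 L₀) = 0.6290,
t_c = ln(9.611 × 0.6290) / (1.73 − 0.180) = ln(6.045) / 1.550 = 1.799/1.550 = 1.161 d.
D_c = (k_1/k_2) L₀ e^(−k_1 t_c) = (0.180/1.73) × 37.6 × e^(−0.180×1.161) = 0.1040 × 37.6 × 0.8114 = 3.174 mg/L.

t_c ≈ 1.16 d; D_c ≈ 3.17 mg/L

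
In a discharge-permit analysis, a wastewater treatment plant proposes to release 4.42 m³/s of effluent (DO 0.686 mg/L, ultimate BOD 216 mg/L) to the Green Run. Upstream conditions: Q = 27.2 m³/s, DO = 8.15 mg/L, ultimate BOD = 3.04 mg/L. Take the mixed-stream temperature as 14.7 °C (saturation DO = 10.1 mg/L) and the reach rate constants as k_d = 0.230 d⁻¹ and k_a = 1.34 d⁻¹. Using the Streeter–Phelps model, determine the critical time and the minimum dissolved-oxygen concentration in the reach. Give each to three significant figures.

Mixed DO = (27.2×8.15 + 4.42×0.686)/(27.2+4.42) = 224.7/31.62 = 7.107 mg/L.
Mixed L₀ = (27.2×3.04 + 4.42×216)/(31.62) = 1037/31.62 = 32.81 mg/L.
Initial deficit D₀ = C_s − DO₀ = 10.1 − 7.107 = 2.993 mg/L.
t_c = (1/1.110) ln[(1.34/0.230)(1 − 2.993×1.110/(0.230×32.81))] = 0.9009 × ln(3.261) = 1.065 d.
D_c = (0.230/1.34) × 32.81 × e^(−0.230×1.065) = 0.1716 × 32.81 × 0.7828 = 4.408 mg/L.
Minimum DO = 10.1 − 4.408 = 5.692 mg/L.

t_c ≈ 1.06 d; minimum DO ≈ 5.69 mg/L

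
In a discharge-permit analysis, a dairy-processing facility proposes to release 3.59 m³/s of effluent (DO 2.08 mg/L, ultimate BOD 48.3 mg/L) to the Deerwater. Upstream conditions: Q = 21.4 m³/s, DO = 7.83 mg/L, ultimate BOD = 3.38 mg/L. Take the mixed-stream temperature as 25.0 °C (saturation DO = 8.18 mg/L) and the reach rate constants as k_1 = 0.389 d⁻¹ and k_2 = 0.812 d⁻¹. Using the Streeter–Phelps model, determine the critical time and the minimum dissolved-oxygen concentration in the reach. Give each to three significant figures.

t_c ≈ 1.41 d; minimum DO ≈ 5.46 mg/L

Mixed DO = (21.4×7.83 + 3.59×2.08)/(21.4+3.59) = 175.0/24.99 = 7.004 mg/L.
Mixed L₀ = (21.4×3.38 + 3.59×48.3)/(24.99) = 245.7/24.99 = 9.833 mg/L.
Initial deficit D₀ = C_s − DO₀ = 8.18 − 7.004 = 1.176 mg/L.
t_c = (1/0.4230) ln[(0.812/0.389)(1 − 1.176×0.4230/(0.389×9.833))] = 2.364 × ln(1.816) = 1.410 d.
D_c = (0.389/0.812) × 9.833 × e^(−0.389×1.410) = 0.4791 × 9.833 × 0.5777 = 2.722 mg/L.
Minimum DO = 8.18 − 2.722 = 5.458 mg/L.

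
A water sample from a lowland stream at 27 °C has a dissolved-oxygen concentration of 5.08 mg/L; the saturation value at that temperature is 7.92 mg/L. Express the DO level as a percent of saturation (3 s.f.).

% saturation = C/C_s × 100 = 5.08/7.92 × 100 = 64.1 %.

64.1 % saturation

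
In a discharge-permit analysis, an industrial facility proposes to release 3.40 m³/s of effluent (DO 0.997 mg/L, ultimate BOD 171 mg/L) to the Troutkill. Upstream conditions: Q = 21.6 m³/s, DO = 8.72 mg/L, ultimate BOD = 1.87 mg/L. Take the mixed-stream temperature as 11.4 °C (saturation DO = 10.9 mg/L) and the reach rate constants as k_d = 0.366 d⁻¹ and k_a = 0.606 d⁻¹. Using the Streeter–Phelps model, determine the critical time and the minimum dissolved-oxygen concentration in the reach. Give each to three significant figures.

Mixed DO = (21.6×8.72 + 3.40×0.997)/(21.6+3.40) = 191.7/25.00 = 7.670 mg/L.
Mixed L₀ = (21.6×1.87 + 3.40×171)/(25.00) = 621.8/25.00 = 24.87 mg/L.
Initial deficit D₀ = C_s − DO₀ = 10.9 − 7.670 = 3.230 mg/L.
t_c = (1/0.2400) ln[(0.606/0.366)(1 − 3.230×0.2400/(0.366×24.87))] = 4.167 × ln(1.515) = 1.730 d.
D_c = (0.366/0.606) × 24.87 × e^(−0.366×1.730) = 0.6040 × 24.87 × 0.5309 = 7.975 mg/L.
Minimum DO = 10.9 − 7.975 = 2.925 mg/L.

t_c ≈ 1.73 d; minimum DO ≈ 2.93 mg/L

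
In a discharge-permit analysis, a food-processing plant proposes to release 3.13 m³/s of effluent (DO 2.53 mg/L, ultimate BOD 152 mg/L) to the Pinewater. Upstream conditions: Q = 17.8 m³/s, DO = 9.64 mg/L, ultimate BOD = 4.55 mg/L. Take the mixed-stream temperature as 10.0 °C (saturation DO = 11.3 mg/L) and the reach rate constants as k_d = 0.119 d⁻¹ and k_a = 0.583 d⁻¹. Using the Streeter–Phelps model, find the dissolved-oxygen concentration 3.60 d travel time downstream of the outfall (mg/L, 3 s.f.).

DO ≈ 7.36 mg/L

Mixed DO = (17.8×9.64 + 3.13×2.53)/(17.8+3.13) = 179.5/20.93 = 8.577 mg/L.
Mixed L₀ = (17.8×4.55 + 3.13×152)/(20.93) = 556.8/20.93 = 26.60 mg/L.
Initial deficit D₀ = C_s − DO₀ = 11.3 − 8.577 = 2.723 mg/L.
D(3.60) = [0.119×26.60/(0.583−0.119)](e^(−0.119×3.60) − e^(−0.583×3.60)) + 2.723 e^(−0.583×3.60)
= 6.822 × (0.6516 − 0.1226) + 2.723 × 0.1226 = 3.942 mg/L.
DO = 11.3 − 3.942 = 7.358 mg/L.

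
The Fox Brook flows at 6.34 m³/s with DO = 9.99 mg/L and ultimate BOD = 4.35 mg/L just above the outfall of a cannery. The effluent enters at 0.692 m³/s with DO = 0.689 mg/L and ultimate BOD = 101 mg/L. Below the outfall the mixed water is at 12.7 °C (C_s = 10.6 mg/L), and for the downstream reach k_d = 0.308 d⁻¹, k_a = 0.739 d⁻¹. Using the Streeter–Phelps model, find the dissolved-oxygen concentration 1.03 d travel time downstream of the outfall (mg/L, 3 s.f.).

DO ≈ 7.30 mg/L

Mixed DO = (6.34×9.99 + 0.692×0.689)/(6.34+0.692) = 63.81/7.032 = 9.075 mg/L.
Mixed L₀ = (6.34×4.35 + 0.692×101)/(7.032) = 97.47/7.032 = 13.86 mg/L.
Initial deficit D₀ = C_s − DO₀ = 10.6 − 9.075 = 1.525 mg/L.
D(1.03) = [0.308×13.86/(0.739−0.308)](e^(−0.308×1.03) − e^(−0.739×1.03)) + 1.525 e^(−0.739×1.03)
= 9.905 × (0.7282 − 0.4671) + 1.525 × 0.4671 = 3.298 mg/L.
DO = 10.6 − 3.298 = 7.302 mg/L.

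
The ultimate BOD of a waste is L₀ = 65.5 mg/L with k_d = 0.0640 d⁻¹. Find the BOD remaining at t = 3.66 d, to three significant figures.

L_t = L₀ e^(−k_d t) = 65.5 × e^(−0.0640×3.66) = 65.5 × 0.7912 = 51.82 mg/L.

L ≈ 51.8 mg/L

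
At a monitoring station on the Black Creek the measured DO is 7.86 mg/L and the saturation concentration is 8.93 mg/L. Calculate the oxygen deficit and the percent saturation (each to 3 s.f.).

D ≈ 1.07 mg/L; 88.0 % saturation

D = C_s − C = 8.93 − 7.86 = 1.07 mg/L.
% saturation = 7.86/8.93 × 100 = 88.0 %.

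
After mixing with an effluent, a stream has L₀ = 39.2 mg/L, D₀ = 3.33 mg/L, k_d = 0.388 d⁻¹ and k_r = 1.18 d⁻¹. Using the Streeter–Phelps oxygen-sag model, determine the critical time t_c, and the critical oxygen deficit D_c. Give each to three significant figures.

With k_r/k_d = 3.041 and 1 − D₀(k_r−k_d)/(k_d L₀) = 0.8266,
t_c = ln(3.041 × 0.8266) / (1.18 − 0.388) = ln(2.514) / 0.7920 = 0.9218/0.7920 = 1.164 d.
D_c = (k_d/k_r) L₀ e^(−k_d t_c) = (0.388/1.18) × 39.2 × e^(−0.388×1.164) = 0.3288 × 39.2 × 0.6366 = 8.206 mg/L.

t_c ≈ 1.16 d; D_c ≈ 8.21 mg/L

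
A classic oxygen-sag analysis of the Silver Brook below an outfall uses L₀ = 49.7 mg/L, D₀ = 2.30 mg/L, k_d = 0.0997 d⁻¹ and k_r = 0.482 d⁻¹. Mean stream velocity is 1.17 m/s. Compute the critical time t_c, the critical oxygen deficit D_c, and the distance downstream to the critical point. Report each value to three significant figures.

t_c = [1/(k_r−k_d)] ln[(k_r/k_d)(1 − D₀(k_r−k_d)/(k_d L₀))]
= [1/(0.482−0.0997)] ln[(0.482/0.0997)(1 − 2.30×0.3823/(0.0997×49.7))]
= (1/0.3823) ln[4.835 × 0.8225] = 2.616 × ln(3.977) = 2.616 × 1.380 = 3.611 d.
D_c = (k_d/k_r) L₀ e^(−k_d t_c) = (0.0997/0.482) × 49.7 × e^(−0.0997×3.611) = 0.2068 × 49.7 × 0.6977 = 7.172 mg/L.
x_c = v t_c = 1.17 m/s × 3.611 d × 86400 s/d = 365000 m ≈ 365 km.

t_c ≈ 3.61 d; D_c ≈ 7.17 mg/L; x_c ≈ 365 km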